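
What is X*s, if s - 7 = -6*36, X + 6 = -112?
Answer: 24662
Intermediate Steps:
X = -118 (X = -6 - 112 = -118)
s = -209 (s = 7 - 6*36 = 7 - 216 = -209)
X*s = -118*(-209) = 24662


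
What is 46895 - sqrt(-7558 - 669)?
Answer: 46895 - I*sqrt(8227) ≈ 46895.0 - 90.703*I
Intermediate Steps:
46895 - sqrt(-7558 - 669) = 46895 - sqrt(-8227) = 46895 - I*sqrt(8227)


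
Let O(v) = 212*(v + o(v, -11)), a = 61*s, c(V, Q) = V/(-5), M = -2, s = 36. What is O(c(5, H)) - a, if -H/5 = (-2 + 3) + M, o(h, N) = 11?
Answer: -76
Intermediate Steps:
H = 5 (H = -5*((-2 + 3) - 2) = -5*(1 - 2) = -5*(-1) = 5)
c(V, Q) = -V/5 (c(V, Q) = V*(-⅕) = -V/5)
a = 2196 (a = 61*36 = 2196)
O(v) = 2332 + 212*v (O(v) = 212*(v + 11) = 212*(11 + v) = 2332 + 212*v)
O(c(5, H)) - a = (2332 + 212*(-⅕*5)) - 1*2196 = (2332 + 212*(-1)) - 2196 = (2332 - 212) - 2196 = 2120 - 2196 = -76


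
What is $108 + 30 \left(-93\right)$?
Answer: $-2682$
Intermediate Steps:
$108 + 30 \left(-93\right) = 108 - 2790 = -2682$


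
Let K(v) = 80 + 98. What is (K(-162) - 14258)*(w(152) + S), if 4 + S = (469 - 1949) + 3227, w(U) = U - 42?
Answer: -26090240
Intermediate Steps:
w(U) = -42 + U
K(v) = 178
S = 1743 (S = -4 + ((469 - 1949) + 3227) = -4 + (-1480 + 3227) = -4 + 1747 = 1743)
(K(-162) - 14258)*(w(152) + S) = (178 - 14258)*((-42 + 152) + 1743) = -14080*(110 + 1743) = -14080*1853 = -26090240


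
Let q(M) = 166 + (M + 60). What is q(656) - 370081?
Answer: -369199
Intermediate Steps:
q(M) = 226 + M (q(M) = 166 + (60 + M) = 226 + M)
q(656) - 370081 = (226 + 656) - 370081 = 882 - 370081 = -369199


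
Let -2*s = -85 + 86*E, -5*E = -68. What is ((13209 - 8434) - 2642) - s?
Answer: 26753/10 ≈ 2675.3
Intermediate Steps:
E = 68/5 (E = -⅕*(-68) = 68/5 ≈ 13.600)
s = -5423/10 (s = -(-85 + 86*(68/5))/2 = -(-85 + 5848/5)/2 = -½*5423/5 = -5423/10 ≈ -542.30)
((13209 - 8434) - 2642) - s = ((13209 - 8434) - 2642) - 1*(-5423/10) = (4775 - 2642) + 5423/10 = 2133 + 5423/10 = 26753/10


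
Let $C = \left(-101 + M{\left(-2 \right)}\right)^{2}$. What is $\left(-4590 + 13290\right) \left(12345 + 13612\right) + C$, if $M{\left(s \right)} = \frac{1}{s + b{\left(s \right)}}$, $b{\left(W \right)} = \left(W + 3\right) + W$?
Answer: $\frac{2032525516}{9} \approx 2.2584 \cdot 10^{8}$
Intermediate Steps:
$b{\left(W \right)} = 3 + 2 W$ ($b{\left(W \right)} = \left(3 + W\right) + W = 3 + 2 W$)
$M{\left(s \right)} = \frac{1}{3 + 3 s}$ ($M{\left(s \right)} = \frac{1}{s + \left(3 + 2 s\right)} = \frac{1}{3 + 3 s}$)
$C = \frac{92416}{9}$ ($C = \left(-101 + \frac{1}{3 \left(1 - 2\right)}\right)^{2} = \left(-101 + \frac{1}{3 \left(-1\right)}\right)^{2} = \left(-101 + \frac{1}{3} \left(-1\right)\right)^{2} = \left(-101 - \frac{1}{3}\right)^{2} = \left(- \frac{304}{3}\right)^{2} = \frac{92416}{9} \approx 10268.0$)
$\left(-4590 + 13290\right) \left(12345 + 13612\right) + C = \left(-4590 + 13290\right) \left(12345 + 13612\right) + \frac{92416}{9} = 8700 \cdot 25957 + \frac{92416}{9} = 225825900 + \frac{92416}{9} = \frac{2032525516}{9}$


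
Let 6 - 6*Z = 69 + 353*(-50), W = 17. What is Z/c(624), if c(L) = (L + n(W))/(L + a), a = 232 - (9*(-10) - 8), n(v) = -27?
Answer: 932111/199 ≈ 4684.0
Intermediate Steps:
a = 330 (a = 232 - (-90 - 8) = 232 - 1*(-98) = 232 + 98 = 330)
c(L) = (-27 + L)/(330 + L) (c(L) = (L - 27)/(L + 330) = (-27 + L)/(330 + L))
Z = 17587/6 (Z = 1 - (69 + 353*(-50))/6 = 1 - (69 - 17650)/6 = 1 - ⅙*(-17581) = 1 + 17581/6 = 17587/6 ≈ 2931.2)
Z/c(624) = 17587/(6*(((-27 + 624)/(330 + 624)))) = 17587/(6*((597/954))) = 17587/(6*(((1/954)*597))) = 17587/(6*(199/318)) = (17587/6)*(318/199) = 932111/199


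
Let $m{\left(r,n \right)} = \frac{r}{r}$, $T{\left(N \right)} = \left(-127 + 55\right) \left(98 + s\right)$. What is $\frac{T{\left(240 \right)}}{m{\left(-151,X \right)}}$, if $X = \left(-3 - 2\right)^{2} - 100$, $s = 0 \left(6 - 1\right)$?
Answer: $-7056$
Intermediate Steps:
$s = 0$ ($s = 0 \cdot 5 = 0$)
$T{\left(N \right)} = -7056$ ($T{\left(N \right)} = \left(-127 + 55\right) \left(98 + 0\right) = \left(-72\right) 98 = -7056$)
$X = -75$ ($X = \left(-5\right)^{2} - 100 = 25 - 100 = -75$)
$m{\left(r,n \right)} = 1$
$\frac{T{\left(240 \right)}}{m{\left(-151,X \right)}} = - \frac{7056}{1} = \left(-7056\right) 1 = -7056$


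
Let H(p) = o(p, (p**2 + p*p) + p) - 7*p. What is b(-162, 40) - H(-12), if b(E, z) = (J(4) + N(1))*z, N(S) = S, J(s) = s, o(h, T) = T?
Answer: -160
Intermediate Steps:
H(p) = -6*p + 2*p**2 (H(p) = ((p**2 + p*p) + p) - 7*p = ((p**2 + p**2) + p) - 7*p = (2*p**2 + p) - 7*p = (p + 2*p**2) - 7*p = -6*p + 2*p**2)
b(E, z) = 5*z (b(E, z) = (4 + 1)*z = 5*z)
b(-162, 40) - H(-12) = 5*40 - 2*(-12)*(-3 - 12) = 200 - 2*(-12)*(-15) = 200 - 1*360 = 200 - 360 = -160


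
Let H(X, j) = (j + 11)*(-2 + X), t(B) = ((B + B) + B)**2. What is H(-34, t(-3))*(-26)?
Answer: 86112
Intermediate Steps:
t(B) = 9*B**2 (t(B) = (2*B + B)**2 = (3*B)**2 = 9*B**2)
H(X, j) = (-2 + X)*(11 + j) (H(X, j) = (11 + j)*(-2 + X) = (-2 + X)*(11 + j))
H(-34, t(-3))*(-26) = (-22 - 18*(-3)**2 + 11*(-34) - 306*(-3)**2)*(-26) = (-22 - 18*9 - 374 - 306*9)*(-26) = (-22 - 2*81 - 374 - 34*81)*(-26) = (-22 - 162 - 374 - 2754)*(-26) = -3312*(-26) = 86112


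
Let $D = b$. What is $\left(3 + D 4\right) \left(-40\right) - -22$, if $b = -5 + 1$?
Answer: $542$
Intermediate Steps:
$b = -4$
$D = -4$
$\left(3 + D 4\right) \left(-40\right) - -22 = \left(3 - 16\right) \left(-40\right) - -22 = \left(3 - 16\right) \left(-40\right) + 22 = \left(-13\right) \left(-40\right) + 22 = 520 + 22 = 542$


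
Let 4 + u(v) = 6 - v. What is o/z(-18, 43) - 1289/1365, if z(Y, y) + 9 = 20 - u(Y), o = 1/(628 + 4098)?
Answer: -18275897/19352970 ≈ -0.94435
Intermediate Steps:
u(v) = 2 - v (u(v) = -4 + (6 - v) = 2 - v)
o = 1/4726 ≈ 0.00021160
z(Y, y) = 9 + Y (z(Y, y) = -9 + (20 - (2 - Y)) = -9 + (20 + (-2 + Y)) = -9 + (18 + Y) = 9 + Y)
o/z(-18, 43) - 1289/1365 = 1/(4726*(9 - 18)) - 1289/1365 = (1/4726)/(-9) - 1289*1/1365 = (1/4726)*(-⅑) - 1289/1365 = -1/42534 - 1289/1365 = -18275897/19352970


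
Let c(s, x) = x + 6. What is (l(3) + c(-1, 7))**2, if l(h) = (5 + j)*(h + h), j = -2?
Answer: 961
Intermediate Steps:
c(s, x) = 6 + x
l(h) = 6*h (l(h) = (5 - 2)*(h + h) = 3*(2*h) = 6*h)
(l(3) + c(-1, 7))**2 = (6*3 + (6 + 7))**2 = (18 + 13)**2 = 31**2 = 961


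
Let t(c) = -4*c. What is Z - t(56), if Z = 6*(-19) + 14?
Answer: 124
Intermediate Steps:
Z = -100 (Z = -114 + 14 = -100)
Z - t(56) = -100 - (-4)*56 = -100 - 1*(-224) = -100 + 224 = 124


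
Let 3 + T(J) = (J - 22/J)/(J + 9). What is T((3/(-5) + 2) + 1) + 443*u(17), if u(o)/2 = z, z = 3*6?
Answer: 5452987/342 ≈ 15944.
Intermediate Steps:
z = 18
u(o) = 36 (u(o) = 2*18 = 36)
T(J) = -3 + (J - 22/J)/(9 + J) (T(J) = -3 + (J - 22/J)/(J + 9) = -3 + (J - 22/J)/(9 + J))
T((3/(-5) + 2) + 1) + 443*u(17) = (-22 - 27*((3/(-5) + 2) + 1) - 2*((3/(-5) + 2) + 1)²)/(((3/(-5) + 2) + 1)*(9 + ((3/(-5) + 2) + 1))) + 443*36 = (-22 - 27*((3*(-⅕) + 2) + 1) - 2*((3*(-⅕) + 2) + 1)²)/(((3*(-⅕) + 2) + 1)*(9 + ((3*(-⅕) + 2) + 1))) + 15948 = (-22 - 27*((-⅗ + 2) + 1) - 2*((-⅗ + 2) + 1)²)/(((-⅗ + 2) + 1)*(9 + ((-⅗ + 2) + 1))) + 15948 = (-22 - 27*(7/5 + 1) - 2*(7/5 + 1)²)/((7/5 + 1)*(9 + (7/5 + 1))) + 15948 = (-22 - 27*12/5 - 2*(12/5)²)/((12/5)*(9 + 12/5)) + 15948 = 5*(-22 - 324/5 - 2*144/25)/(12*(57/5)) + 15948 = (5/12)*(5/57)*(-22 - 324/5 - 288/25) + 15948 = (5/12)*(5/57)*(-2458/25) + 15948 = -1229/342 + 15948 = 5452987/342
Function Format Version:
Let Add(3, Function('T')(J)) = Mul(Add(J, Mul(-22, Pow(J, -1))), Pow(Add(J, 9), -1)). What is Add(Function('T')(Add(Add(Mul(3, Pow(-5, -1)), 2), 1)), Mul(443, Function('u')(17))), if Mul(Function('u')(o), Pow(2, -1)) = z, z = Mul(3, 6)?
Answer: Rational(5452987, 342) ≈ 15944.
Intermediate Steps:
z = 18
Function('u')(o) = 36 (Function('u')(o) = Mul(2, 18) = 36)
Function('T')(J) = Add(-3, Mul(Pow(Add(9, J), -1), Add(J, Mul(-22, Pow(J, -1))))) (Function('T')(J) = Add(-3, Mul(Add(J, Mul(-22, Pow(J, -1))), Pow(Add(J, 9), -1))) = Add(-3, Mul(Add(J, Mul(-22, Pow(J, -1))), Pow(Add(9, J), -1))) = Add(-3, Mul(Pow(Add(9, J), -1), Add(J, Mul(-22, Pow(J, -1))))))
Add(Function('T')(Add(Add(Mul(3, Pow(-5, -1)), 2), 1)), Mul(443, Function('u')(17))) = Add(Mul(Pow(Add(Add(Mul(3, Pow(-5, -1)), 2), 1), -1), Pow(Add(9, Add(Add(Mul(3, Pow(-5, -1)), 2), 1)), -1), Add(-22, Mul(-27, Add(Add(Mul(3, Pow(-5, -1)), 2), 1)), Mul(-2, Pow(Add(Add(Mul(3, Pow(-5, -1)), 2), 1), 2)))), Mul(443, 36)) = Add(Mul(Pow(Add(Add(Mul(3, Rational(-1, 5)), 2), 1), -1), Pow(Add(9, Add(Add(Mul(3, Rational(-1, 5)), 2), 1)), -1), Add(-22, Mul(-27, Add(Add(Mul(3, Rational(-1, 5)), 2), 1)), Mul(-2, Pow(Add(Add(Mul(3, Rational(-1, 5)), 2), 1), 2)))), 15948) = Add(Mul(Pow(Add(Add(Rational(-3, 5), 2), 1), -1), Pow(Add(9, Add(Add(Rational(-3, 5), 2), 1)), -1), Add(-22, Mul(-27, Add(Add(Rational(-3, 5), 2), 1)), Mul(-2, Pow(Add(Add(Rational(-3, 5), 2), 1), 2)))), 15948) = Add(Mul(Pow(Add(Rational(7, 5), 1), -1), Pow(Add(9, Add(Rational(7, 5), 1)), -1), Add(-22, Mul(-27, Add(Rational(7, 5), 1)), Mul(-2, Pow(Add(Rational(7, 5), 1), 2)))), 15948) = Add(Mul(Pow(Rational(12, 5), -1), Pow(Add(9, Rational(12, 5)), -1), Add(-22, Mul(-27, Rational(12, 5)), Mul(-2, Pow(Rational(12, 5), 2)))), 15948) = Add(Mul(Rational(5, 12), Pow(Rational(57, 5), -1), Add(-22, Rational(-324, 5), Mul(-2, Rational(144, 25)))), 15948) = Add(Mul(Rational(5, 12), Rational(5, 57), Add(-22, Rational(-324, 5), Rational(-288, 25))), 15948) = Add(Mul(Rational(5, 12), Rational(5, 57), Rational(-2458, 25)), 15948) = Add(Rational(-1229, 342), 15948) = Rational(5452987, 342)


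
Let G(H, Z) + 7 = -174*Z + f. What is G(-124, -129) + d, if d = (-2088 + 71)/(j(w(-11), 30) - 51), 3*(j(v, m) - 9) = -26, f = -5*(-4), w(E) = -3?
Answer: 3419819/152 ≈ 22499.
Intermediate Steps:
f = 20
j(v, m) = 1/3 (j(v, m) = 9 + (1/3)*(-26) = 9 - 26/3 = 1/3)
G(H, Z) = 13 - 174*Z (G(H, Z) = -7 + (-174*Z + 20) = -7 + (20 - 174*Z) = 13 - 174*Z)
d = 6051/152 (d = (-2088 + 71)/(1/3 - 51) = -2017/(-152/3) = -2017*(-3/152) = 6051/152 ≈ 39.809)
G(-124, -129) + d = (13 - 174*(-129)) + 6051/152 = (13 + 22446) + 6051/152 = 22459 + 6051/152 = 3419819/152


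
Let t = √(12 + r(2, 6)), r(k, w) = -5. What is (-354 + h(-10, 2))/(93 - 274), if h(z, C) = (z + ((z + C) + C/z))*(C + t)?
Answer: 1952/905 + 91*√7/905 ≈ 2.4229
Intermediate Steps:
t = √7 (t = √(12 - 5) = √7 ≈ 2.6458)
h(z, C) = (C + √7)*(C + 2*z + C/z) (h(z, C) = (z + ((z + C) + C/z))*(C + √7) = (z + ((C + z) + C/z))*(C + √7) = (z + (C + z + C/z))*(C + √7) = (C + 2*z + C/z)*(C + √7) = (C + √7)*(C + 2*z + C/z))
(-354 + h(-10, 2))/(93 - 274) = (-354 + (2² + 2*√7 - 10*(2² + 2*√7 + 2*2*(-10) + 2*(-10)*√7))/(-10))/(93 - 274) = (-354 - (4 + 2*√7 - 10*(4 + 2*√7 - 40 - 20*√7))/10)/(-181) = (-354 - (4 + 2*√7 - 10*(-36 - 18*√7))/10)*(-1/181) = (-354 - (4 + 2*√7 + (360 + 180*√7))/10)*(-1/181) = (-354 - (364 + 182*√7)/10)*(-1/181) = (-354 + (-182/5 - 91*√7/5))*(-1/181) = (-1952/5 - 91*√7/5)*(-1/181) = 1952/905 + 91*√7/905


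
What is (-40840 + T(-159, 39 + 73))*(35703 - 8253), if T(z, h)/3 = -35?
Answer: -1123940250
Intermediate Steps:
T(z, h) = -105 (T(z, h) = 3*(-35) = -105)
(-40840 + T(-159, 39 + 73))*(35703 - 8253) = (-40840 - 105)*(35703 - 8253) = -40945*27450 = -1123940250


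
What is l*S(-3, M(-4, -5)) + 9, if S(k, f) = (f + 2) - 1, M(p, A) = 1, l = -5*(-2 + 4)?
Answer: -11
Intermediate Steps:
l = -10 (l = -5*2 = -10)
S(k, f) = 1 + f (S(k, f) = (2 + f) - 1 = 1 + f)
l*S(-3, M(-4, -5)) + 9 = -10*(1 + 1) + 9 = -10*2 + 9 = -20 + 9 = -11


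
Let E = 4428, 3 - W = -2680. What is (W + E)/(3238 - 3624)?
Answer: -7111/386 ≈ -18.422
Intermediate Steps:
W = 2683 (W = 3 - 1*(-2680) = 3 + 2680 = 2683)
(W + E)/(3238 - 3624) = (2683 + 4428)/(3238 - 3624) = 7111/(-386) = 7111*(-1/386) = -7111/386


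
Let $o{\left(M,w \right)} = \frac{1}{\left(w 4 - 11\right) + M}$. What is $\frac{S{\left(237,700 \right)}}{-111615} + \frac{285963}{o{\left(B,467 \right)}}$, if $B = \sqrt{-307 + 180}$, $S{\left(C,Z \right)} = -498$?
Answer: $\frac{19757093591821}{37205} + 285963 i \sqrt{127} \approx 5.3103 \cdot 10^{8} + 3.2226 \cdot 10^{6} i$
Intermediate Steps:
$B = i \sqrt{127}$ ($B = \sqrt{-127} = i \sqrt{127} \approx 11.269 i$)
$o{\left(M,w \right)} = \frac{1}{-11 + M + 4 w}$ ($o{\left(M,w \right)} = \frac{1}{\left(4 w - 11\right) + M} = \frac{1}{\left(-11 + 4 w\right) + M} = \frac{1}{-11 + M + 4 w}$)
$\frac{S{\left(237,700 \right)}}{-111615} + \frac{285963}{o{\left(B,467 \right)}} = - \frac{498}{-111615} + \frac{285963}{\frac{1}{-11 + i \sqrt{127} + 4 \cdot 467}} = \left(-498\right) \left(- \frac{1}{111615}\right) + \frac{285963}{\frac{1}{-11 + i \sqrt{127} + 1868}} = \frac{166}{37205} + \frac{285963}{\frac{1}{1857 + i \sqrt{127}}} = \frac{166}{37205} + 285963 \left(1857 + i \sqrt{127}\right) = \frac{166}{37205} + \left(531033291 + 285963 i \sqrt{127}\right) = \frac{19757093591821}{37205} + 285963 i \sqrt{127}$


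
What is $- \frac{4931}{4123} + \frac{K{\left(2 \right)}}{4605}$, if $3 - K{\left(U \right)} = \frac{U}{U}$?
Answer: $- \frac{22699009}{18986415} \approx -1.1955$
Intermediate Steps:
$K{\left(U \right)} = 2$ ($K{\left(U \right)} = 3 - \frac{U}{U} = 3 - 1 = 2$)
$- \frac{4931}{4123} + \frac{K{\left(2 \right)}}{4605} = - \frac{4931}{4123} + \frac{2}{4605} = - \frac{22699009}{18986415}$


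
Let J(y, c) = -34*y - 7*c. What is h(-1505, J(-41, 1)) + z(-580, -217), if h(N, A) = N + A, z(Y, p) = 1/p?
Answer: -25607/217 ≈ -118.00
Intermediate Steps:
h(N, A) = A + N
h(-1505, J(-41, 1)) + z(-580, -217) = ((-34*(-41) - 7*1) - 1505) + 1/(-217) = ((1394 - 7) - 1505) - 1/217 = (1387 - 1505) - 1/217 = -118 - 1/217 = -25607/217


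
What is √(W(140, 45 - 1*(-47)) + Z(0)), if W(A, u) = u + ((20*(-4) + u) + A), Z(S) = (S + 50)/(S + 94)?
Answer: 3*√60019/47 ≈ 15.638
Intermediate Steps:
Z(S) = (50 + S)/(94 + S)
W(A, u) = -80 + A + 2*u (W(A, u) = u + ((-80 + u) + A) = u + (-80 + A + u) = -80 + A + 2*u)
√(W(140, 45 - 1*(-47)) + Z(0)) = √((-80 + 140 + 2*(45 - 1*(-47))) + (50 + 0)/(94 + 0)) = √((-80 + 140 + 2*(45 + 47)) + 50/94) = √((-80 + 140 + 2*92) + (1/94)*50) = √((-80 + 140 + 184) + 25/47) = √(244 + 25/47) = √(11493/47) = 3*√60019/47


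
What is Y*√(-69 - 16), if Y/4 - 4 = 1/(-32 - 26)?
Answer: 462*I*√85/29 ≈ 146.88*I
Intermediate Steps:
Y = 462/29 (Y = 16 + 4/(-32 - 26) = 16 + 4/(-58) = 16 + 4*(-1/58) = 16 - 2/29 = 462/29 ≈ 15.931)
Y*√(-69 - 16) = 462*√(-69 - 16)/29 = 462*√(-85)/29 = 462*(I*√85)/29 = 462*I*√85/29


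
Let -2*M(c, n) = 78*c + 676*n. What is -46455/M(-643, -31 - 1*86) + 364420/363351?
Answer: 2223480985/7826943891 ≈ 0.28408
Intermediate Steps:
M(c, n) = -338*n - 39*c (M(c, n) = -(78*c + 676*n)/2 = -338*n - 39*c)
-46455/M(-643, -31 - 1*86) + 364420/363351 = -46455/(-338*(-31 - 1*86) - 39*(-643)) + 364420/363351 = -46455/(-338*(-31 - 86) + 25077) + 364420*(1/363351) = -46455/(-338*(-117) + 25077) + 364420/363351 = -46455/(39546 + 25077) + 364420/363351 = -46455/64623 + 364420/363351 = -46455*1/64623 + 364420/363351 = -15485/21541 + 364420/363351 = 2223480985/7826943891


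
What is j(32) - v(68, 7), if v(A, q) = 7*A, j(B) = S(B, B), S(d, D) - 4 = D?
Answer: -440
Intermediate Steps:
S(d, D) = 4 + D
j(B) = 4 + B
j(32) - v(68, 7) = (4 + 32) - 7*68 = 36 - 1*476 = 36 - 476 = -440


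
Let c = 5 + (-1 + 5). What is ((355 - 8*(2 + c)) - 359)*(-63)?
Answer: 5796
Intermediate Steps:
c = 9 (c = 5 + 4 = 9)
((355 - 8*(2 + c)) - 359)*(-63) = ((355 - 8*(2 + 9)) - 359)*(-63) = ((355 - 8*11) - 359)*(-63) = ((355 - 88) - 359)*(-63) = (267 - 359)*(-63) = -92*(-63) = 5796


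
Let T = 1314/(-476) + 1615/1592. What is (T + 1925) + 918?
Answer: 538269877/189448 ≈ 2841.3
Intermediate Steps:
T = -330787/189448 (T = 1314*(-1/476) + 1615*(1/1592) = -657/238 + 1615/1592 = -330787/189448 ≈ -1.7461)
(T + 1925) + 918 = (-330787/189448 + 1925) + 918 = 364356613/189448 + 918 = 538269877/189448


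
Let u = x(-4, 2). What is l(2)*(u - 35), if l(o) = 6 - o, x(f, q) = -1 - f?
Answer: -128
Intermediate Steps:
u = 3 (u = -1 - 1*(-4) = -1 + 4 = 3)
l(2)*(u - 35) = (6 - 1*2)*(3 - 35) = (6 - 2)*(-32) = 4*(-32) = -128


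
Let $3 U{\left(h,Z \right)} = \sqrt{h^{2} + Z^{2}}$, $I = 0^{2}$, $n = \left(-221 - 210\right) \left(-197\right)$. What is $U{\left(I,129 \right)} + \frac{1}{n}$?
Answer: $\frac{3651002}{84907} \approx 43.0$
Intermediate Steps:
$n = 84907$ ($n = \left(-431\right) \left(-197\right) = 84907$)
$I = 0$
$U{\left(h,Z \right)} = \frac{\sqrt{Z^{2} + h^{2}}}{3}$ ($U{\left(h,Z \right)} = \frac{\sqrt{h^{2} + Z^{2}}}{3} = \frac{\sqrt{Z^{2} + h^{2}}}{3}$)
$U{\left(I,129 \right)} + \frac{1}{n} = \frac{\sqrt{129^{2} + 0^{2}}}{3} + \frac{1}{84907} = \frac{\sqrt{16641 + 0}}{3} + \frac{1}{84907} = \frac{\sqrt{16641}}{3} + \frac{1}{84907} = \frac{1}{3} \cdot 129 + \frac{1}{84907} = 43 + \frac{1}{84907} = \frac{3651002}{84907}$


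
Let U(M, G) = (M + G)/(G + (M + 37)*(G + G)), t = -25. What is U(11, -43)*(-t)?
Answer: 800/4171 ≈ 0.19180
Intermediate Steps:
U(M, G) = (G + M)/(G + 2*G*(37 + M)) (U(M, G) = (G + M)/(G + (37 + M)*(2*G)) = (G + M)/(G + 2*G*(37 + M)))
U(11, -43)*(-t) = ((-43 + 11)/((-43)*(75 + 2*11)))*(-1*(-25)) = -1/43*(-32)/(75 + 22)*25 = -1/43*(-32)/97*25 = -1/43*1/97*(-32)*25 = (32/4171)*25 = 800/4171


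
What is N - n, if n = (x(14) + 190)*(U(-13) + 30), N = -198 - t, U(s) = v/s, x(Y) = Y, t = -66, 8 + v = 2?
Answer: -82500/13 ≈ -6346.2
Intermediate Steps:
v = -6 (v = -8 + 2 = -6)
U(s) = -6/s
N = -132 (N = -198 - 1*(-66) = -198 + 66 = -132)
n = 80784/13 (n = (14 + 190)*(-6/(-13) + 30) = 204*(-6*(-1/13) + 30) = 204*(6/13 + 30) = 204*(396/13) = 80784/13 ≈ 6214.2)
N - n = -132 - 1*80784/13 = -132 - 80784/13 = -82500/13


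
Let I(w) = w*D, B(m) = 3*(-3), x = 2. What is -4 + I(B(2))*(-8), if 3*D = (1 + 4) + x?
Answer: 164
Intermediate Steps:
B(m) = -9
D = 7/3 (D = ((1 + 4) + 2)/3 = (5 + 2)/3 = (⅓)*7 = 7/3 ≈ 2.3333)
I(w) = 7*w/3 (I(w) = w*(7/3) = 7*w/3)
-4 + I(B(2))*(-8) = -4 + ((7/3)*(-9))*(-8) = -4 - 21*(-8) = -4 + 168 = 164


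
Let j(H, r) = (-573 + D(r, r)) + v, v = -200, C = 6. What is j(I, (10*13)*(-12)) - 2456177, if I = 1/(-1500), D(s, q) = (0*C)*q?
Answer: -2456950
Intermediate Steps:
D(s, q) = 0 (D(s, q) = (0*6)*q = 0*q = 0)
I = -1/1500 ≈ -0.00066667
j(H, r) = -773 (j(H, r) = (-573 + 0) - 200 = -573 - 200 = -773)
j(I, (10*13)*(-12)) - 2456177 = -773 - 2456177 = -2456950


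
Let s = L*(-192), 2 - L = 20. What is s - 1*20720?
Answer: -17264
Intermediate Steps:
L = -18 (L = 2 - 1*20 = 2 - 20 = -18)
s = 3456 (s = -18*(-192) = 3456)
s - 1*20720 = 3456 - 1*20720 = 3456 - 20720 = -17264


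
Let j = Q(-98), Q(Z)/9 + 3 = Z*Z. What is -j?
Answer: -86409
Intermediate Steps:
Q(Z) = -27 + 9*Z² (Q(Z) = -27 + 9*(Z*Z) = -27 + 9*Z²)
j = 86409 (j = -27 + 9*(-98)² = -27 + 9*9604 = -27 + 86436 = 86409)
-j = -1*86409 = -86409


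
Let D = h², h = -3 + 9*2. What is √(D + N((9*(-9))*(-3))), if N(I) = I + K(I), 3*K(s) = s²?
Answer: 3*√2239 ≈ 141.95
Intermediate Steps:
K(s) = s²/3
h = 15 (h = -3 + 18 = 15)
N(I) = I + I²/3
D = 225 (D = 15² = 225)
√(D + N((9*(-9))*(-3))) = √(225 + ((9*(-9))*(-3))*(3 + (9*(-9))*(-3))/3) = √(225 + (-81*(-3))*(3 - 81*(-3))/3) = √(225 + (⅓)*243*(3 + 243)) = √(225 + (⅓)*243*246) = √(225 + 19926) = √20151 = 3*√2239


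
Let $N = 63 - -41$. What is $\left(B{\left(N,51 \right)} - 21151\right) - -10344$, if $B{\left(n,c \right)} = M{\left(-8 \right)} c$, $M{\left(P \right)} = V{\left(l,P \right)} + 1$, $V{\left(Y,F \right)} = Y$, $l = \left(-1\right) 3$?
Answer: $-10909$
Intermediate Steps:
$l = -3$
$M{\left(P \right)} = -2$ ($M{\left(P \right)} = -3 + 1 = -2$)
$N = 104$ ($N = 63 + 41 = 104$)
$B{\left(n,c \right)} = - 2 c$
$\left(B{\left(N,51 \right)} - 21151\right) - -10344 = \left(\left(-2\right) 51 - 21151\right) - -10344 = \left(-102 - 21151\right) + 10344 = -21253 + 10344 = -10909$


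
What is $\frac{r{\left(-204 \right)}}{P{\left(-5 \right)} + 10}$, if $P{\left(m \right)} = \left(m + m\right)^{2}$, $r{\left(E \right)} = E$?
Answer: $- \frac{102}{55} \approx -1.8545$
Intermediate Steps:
$P{\left(m \right)} = 4 m^{2}$ ($P{\left(m \right)} = \left(2 m\right)^{2} = 4 m^{2}$)
$\frac{r{\left(-204 \right)}}{P{\left(-5 \right)} + 10} = \frac{1}{4 \left(-5\right)^{2} + 10} \left(-204\right) = \frac{1}{4 \cdot 25 + 10} \left(-204\right) = \frac{1}{100 + 10} \left(-204\right) = \frac{1}{110} \left(-204\right) = - \frac{102}{55}$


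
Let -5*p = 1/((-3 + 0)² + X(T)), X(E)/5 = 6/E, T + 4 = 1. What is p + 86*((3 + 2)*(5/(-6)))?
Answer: -5372/15 ≈ -358.13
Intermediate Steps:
T = -3 (T = -4 + 1 = -3)
X(E) = 30/E (X(E) = 5*(6/E) = 30/E)
p = ⅕ (p = -1/(5*((-3 + 0)² + 30/(-3))) = -1/(5*((-3)² + 30*(-⅓))) = -1/(5*(9 - 10)) = -⅕/(-1) = -⅕*(-1) = ⅕ ≈ 0.20000)
p + 86*((3 + 2)*(5/(-6))) = ⅕ + 86*((3 + 2)*(5/(-6))) = ⅕ + 86*(5*(5*(-⅙))) = ⅕ + 86*(5*(-⅚)) = ⅕ + 86*(-25/6) = ⅕ - 1075/3 = -5372/15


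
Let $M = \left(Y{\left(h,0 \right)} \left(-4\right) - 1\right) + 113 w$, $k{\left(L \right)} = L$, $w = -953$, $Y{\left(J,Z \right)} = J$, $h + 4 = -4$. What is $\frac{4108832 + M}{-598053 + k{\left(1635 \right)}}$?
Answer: $- \frac{2000587}{298209} \approx -6.7087$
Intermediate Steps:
$h = -8$ ($h = -4 - 4 = -8$)
$M = -107658$ ($M = \left(\left(-8\right) \left(-4\right) - 1\right) + 113 \left(-953\right) = \left(32 - 1\right) - 107689 = 31 - 107689 = -107658$)
$\frac{4108832 + M}{-598053 + k{\left(1635 \right)}} = \frac{4108832 - 107658}{-598053 + 1635} = \frac{4001174}{-596418} = 4001174 \left(- \frac{1}{596418}\right) = - \frac{2000587}{298209}$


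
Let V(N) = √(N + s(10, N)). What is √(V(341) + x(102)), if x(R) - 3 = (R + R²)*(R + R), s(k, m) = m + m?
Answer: √(2143227 + √1023) ≈ 1464.0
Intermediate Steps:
s(k, m) = 2*m
x(R) = 3 + 2*R*(R + R²) (x(R) = 3 + (R + R²)*(R + R) = 3 + (R + R²)*(2*R) = 3 + 2*R*(R + R²))
V(N) = √3*√N (V(N) = √(N + 2*N) = √(3*N) = √3*√N)
√(V(341) + x(102)) = √(√3*√341 + (3 + 2*102² + 2*102³)) = √(√1023 + (3 + 2*10404 + 2*1061208)) = √(√1023 + (3 + 20808 + 2122416)) = √(√1023 + 2143227) = √(2143227 + √1023)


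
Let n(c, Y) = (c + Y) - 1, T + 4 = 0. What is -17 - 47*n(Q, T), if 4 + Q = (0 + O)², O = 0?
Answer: 406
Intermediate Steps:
Q = -4 (Q = -4 + (0 + 0)² = -4 + 0² = -4 + 0 = -4)
T = -4 (T = -4 + 0 = -4)
n(c, Y) = -1 + Y + c (n(c, Y) = (Y + c) - 1 = -1 + Y + c)
-17 - 47*n(Q, T) = -17 - 47*(-1 - 4 - 4) = -17 - 47*(-9) = -17 + 423 = 406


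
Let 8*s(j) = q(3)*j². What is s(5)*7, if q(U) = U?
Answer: 525/8 ≈ 65.625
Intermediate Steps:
s(j) = 3*j²/8 (s(j) = (3*j²)/8 = 3*j²/8)
s(5)*7 = ((3/8)*5²)*7 = ((3/8)*25)*7 = (75/8)*7 = 525/8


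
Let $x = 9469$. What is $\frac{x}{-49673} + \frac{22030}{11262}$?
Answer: $\frac{493828156}{279708663} \approx 1.7655$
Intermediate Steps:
$\frac{x}{-49673} + \frac{22030}{11262} = \frac{9469}{-49673} + \frac{22030}{11262} = 9469 \left(- \frac{1}{49673}\right) + 22030 \cdot \frac{1}{11262} = - \frac{9469}{49673} + \frac{11015}{5631} = \frac{493828156}{279708663}$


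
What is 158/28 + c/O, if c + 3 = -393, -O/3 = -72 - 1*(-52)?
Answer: -67/70 ≈ -0.95714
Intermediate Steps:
O = 60 (O = -3*(-72 - 1*(-52)) = -3*(-72 + 52) = -3*(-20) = 60)
c = -396 (c = -3 - 393 = -396)
158/28 + c/O = 158/28 - 396/60 = 158*(1/28) - 396*1/60 = 79/14 - 33/5 = -67/70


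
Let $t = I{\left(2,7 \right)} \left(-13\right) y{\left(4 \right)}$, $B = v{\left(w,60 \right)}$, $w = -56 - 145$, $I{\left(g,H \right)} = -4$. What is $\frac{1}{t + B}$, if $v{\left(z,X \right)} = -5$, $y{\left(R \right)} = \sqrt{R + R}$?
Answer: $\frac{5}{21607} + \frac{104 \sqrt{2}}{21607} \approx 0.0070384$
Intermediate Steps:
$y{\left(R \right)} = \sqrt{2} \sqrt{R}$ ($y{\left(R \right)} = \sqrt{2 R} = \sqrt{2} \sqrt{R}$)
$w = -201$
$B = -5$
$t = 104 \sqrt{2}$ ($t = \left(-4\right) \left(-13\right) \sqrt{2} \sqrt{4} = 52 \sqrt{2} \cdot 2 = 52 \cdot 2 \sqrt{2} = 104 \sqrt{2} \approx 147.08$)
$\frac{1}{t + B} = \frac{1}{104 \sqrt{2} - 5} = \frac{1}{-5 + 104 \sqrt{2}}$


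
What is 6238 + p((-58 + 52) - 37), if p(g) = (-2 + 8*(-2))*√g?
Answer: 6238 - 18*I*√43 ≈ 6238.0 - 118.03*I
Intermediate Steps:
p(g) = -18*√g (p(g) = (-2 - 16)*√g = -18*√g)
6238 + p((-58 + 52) - 37) = 6238 - 18*√((-58 + 52) - 37) = 6238 - 18*√(-6 - 37) = 6238 - 18*I*√43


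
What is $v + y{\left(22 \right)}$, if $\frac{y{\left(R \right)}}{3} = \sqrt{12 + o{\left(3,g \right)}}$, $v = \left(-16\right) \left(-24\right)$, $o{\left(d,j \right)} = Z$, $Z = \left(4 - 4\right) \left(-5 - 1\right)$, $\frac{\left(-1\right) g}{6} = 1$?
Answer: $384 + 6 \sqrt{3} \approx 394.39$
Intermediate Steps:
$g = -6$ ($g = \left(-6\right) 1 = -6$)
$Z = 0$ ($Z = 0 \left(-6\right) = 0$)
$o{\left(d,j \right)} = 0$
$v = 384$
$y{\left(R \right)} = 6 \sqrt{3}$ ($y{\left(R \right)} = 3 \sqrt{12 + 0} = 3 \sqrt{12} = 3 \cdot 2 \sqrt{3} = 6 \sqrt{3}$)
$v + y{\left(22 \right)} = 384 + 6 \sqrt{3}$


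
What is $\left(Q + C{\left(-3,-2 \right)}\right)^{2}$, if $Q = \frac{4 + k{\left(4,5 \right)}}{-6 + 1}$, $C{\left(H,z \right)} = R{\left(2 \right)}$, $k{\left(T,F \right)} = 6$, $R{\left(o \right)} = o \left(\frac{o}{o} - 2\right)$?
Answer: $16$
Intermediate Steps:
$R{\left(o \right)} = - o$ ($R{\left(o \right)} = o \left(1 - 2\right) = o \left(-1\right) = - o$)
$C{\left(H,z \right)} = -2$ ($C{\left(H,z \right)} = \left(-1\right) 2 = -2$)
$Q = -2$ ($Q = \frac{4 + 6}{-6 + 1} = \frac{10}{-5} = 10 \left(- \frac{1}{5}\right) = -2$)
$\left(Q + C{\left(-3,-2 \right)}\right)^{2} = \left(-2 - 2\right)^{2} = \left(-4\right)^{2} = 16$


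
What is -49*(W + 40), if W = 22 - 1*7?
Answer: -2695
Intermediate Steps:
W = 15 (W = 22 - 7 = 15)
-49*(W + 40) = -49*(15 + 40) = -49*55 = -2695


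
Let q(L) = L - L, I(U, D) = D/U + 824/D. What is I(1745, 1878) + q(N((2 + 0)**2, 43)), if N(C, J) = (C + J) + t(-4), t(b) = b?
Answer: 2482382/1638555 ≈ 1.5150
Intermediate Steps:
I(U, D) = 824/D + D/U
N(C, J) = -4 + C + J (N(C, J) = (C + J) - 4 = -4 + C + J)
q(L) = 0
I(1745, 1878) + q(N((2 + 0)**2, 43)) = (824/1878 + 1878/1745) + 0 = (824*(1/1878) + 1878*(1/1745)) + 0 = (412/939 + 1878/1745) + 0 = 2482382/1638555 + 0 = 2482382/1638555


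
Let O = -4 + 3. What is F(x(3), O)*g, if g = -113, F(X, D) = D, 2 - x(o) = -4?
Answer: 113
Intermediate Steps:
x(o) = 6 (x(o) = 2 - 1*(-4) = 2 + 4 = 6)
O = -1
F(x(3), O)*g = -1*(-113) = 113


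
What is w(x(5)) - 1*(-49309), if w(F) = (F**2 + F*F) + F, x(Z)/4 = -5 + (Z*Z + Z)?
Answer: 69409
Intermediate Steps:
x(Z) = -20 + 4*Z + 4*Z**2 (x(Z) = 4*(-5 + (Z*Z + Z)) = 4*(-5 + (Z**2 + Z)) = 4*(-5 + (Z + Z**2)) = 4*(-5 + Z + Z**2) = -20 + 4*Z + 4*Z**2)
w(F) = F + 2*F**2 (w(F) = (F**2 + F**2) + F = 2*F**2 + F = F + 2*F**2)
w(x(5)) - 1*(-49309) = (-20 + 4*5 + 4*5**2)*(1 + 2*(-20 + 4*5 + 4*5**2)) - 1*(-49309) = (-20 + 20 + 4*25)*(1 + 2*(-20 + 20 + 4*25)) + 49309 = (-20 + 20 + 100)*(1 + 2*(-20 + 20 + 100)) + 49309 = 100*(1 + 2*100) + 49309 = 100*(1 + 200) + 49309 = 100*201 + 49309 = 20100 + 49309 = 69409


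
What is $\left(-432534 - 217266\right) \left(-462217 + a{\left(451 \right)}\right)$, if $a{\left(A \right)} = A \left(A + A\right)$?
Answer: $36008667000$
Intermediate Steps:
$a{\left(A \right)} = 2 A^{2}$ ($a{\left(A \right)} = A 2 A = 2 A^{2}$)
$\left(-432534 - 217266\right) \left(-462217 + a{\left(451 \right)}\right) = \left(-432534 - 217266\right) \left(-462217 + 2 \cdot 451^{2}\right) = - 649800 \left(-462217 + 2 \cdot 203401\right) = - 649800 \left(-462217 + 406802\right) = \left(-649800\right) \left(-55415\right) = 36008667000$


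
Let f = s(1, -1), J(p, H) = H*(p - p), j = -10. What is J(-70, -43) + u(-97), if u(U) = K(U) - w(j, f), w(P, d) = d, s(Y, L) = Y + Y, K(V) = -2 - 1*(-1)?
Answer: -3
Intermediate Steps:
K(V) = -1 (K(V) = -2 + 1 = -1)
s(Y, L) = 2*Y
J(p, H) = 0 (J(p, H) = H*0 = 0)
f = 2 (f = 2*1 = 2)
u(U) = -3 (u(U) = -1 - 1*2 = -1 - 2 = -3)
J(-70, -43) + u(-97) = 0 - 3 = -3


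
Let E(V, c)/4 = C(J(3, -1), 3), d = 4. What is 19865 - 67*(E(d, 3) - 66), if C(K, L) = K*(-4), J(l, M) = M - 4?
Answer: 18927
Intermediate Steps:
J(l, M) = -4 + M
C(K, L) = -4*K
E(V, c) = 80 (E(V, c) = 4*(-4*(-4 - 1)) = 4*(-4*(-5)) = 4*20 = 80)
19865 - 67*(E(d, 3) - 66) = 19865 - 67*(80 - 66) = 19865 - 67*14 = 19865 - 1*938 = 19865 - 938 = 18927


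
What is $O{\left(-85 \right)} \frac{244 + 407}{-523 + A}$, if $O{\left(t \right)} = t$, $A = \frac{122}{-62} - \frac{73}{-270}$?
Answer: $\frac{463153950}{4391717} \approx 105.46$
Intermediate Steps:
$A = - \frac{14207}{8370}$ ($A = 122 \left(- \frac{1}{62}\right) - - \frac{73}{270} = - \frac{61}{31} + \frac{73}{270} = - \frac{14207}{8370} \approx -1.6974$)
$O{\left(-85 \right)} \frac{244 + 407}{-523 + A} = - 85 \frac{244 + 407}{-523 - \frac{14207}{8370}} = - 85 \frac{651}{- \frac{4391717}{8370}} = - 85 \cdot 651 \left(- \frac{8370}{4391717}\right) = \left(-85\right) \left(- \frac{5448870}{4391717}\right) = \frac{463153950}{4391717}$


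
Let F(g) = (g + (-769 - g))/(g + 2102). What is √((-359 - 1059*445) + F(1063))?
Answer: 41*I*√2810390235/3165 ≈ 686.74*I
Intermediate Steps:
F(g) = -769/(2102 + g)
√((-359 - 1059*445) + F(1063)) = √((-359 - 1059*445) - 769/(2102 + 1063)) = √((-359 - 471255) - 769/3165) = √(-471614 - 769*1/3165) = √(-471614 - 769/3165) = √(-1492659079/3165) = 41*I*√2810390235/3165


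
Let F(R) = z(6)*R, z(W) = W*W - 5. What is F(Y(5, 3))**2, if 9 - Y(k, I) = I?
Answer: 34596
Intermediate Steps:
Y(k, I) = 9 - I
z(W) = -5 + W**2 (z(W) = W**2 - 5 = -5 + W**2)
F(R) = 31*R (F(R) = (-5 + 6**2)*R = (-5 + 36)*R = 31*R)
F(Y(5, 3))**2 = (31*(9 - 1*3))**2 = (31*(9 - 3))**2 = (31*6)**2 = 186**2 = 34596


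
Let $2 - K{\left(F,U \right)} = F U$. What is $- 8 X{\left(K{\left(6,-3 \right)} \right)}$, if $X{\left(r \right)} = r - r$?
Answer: $0$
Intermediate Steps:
$K{\left(F,U \right)} = 2 - F U$
$X{\left(r \right)} = 0$
$- 8 X{\left(K{\left(6,-3 \right)} \right)} = \left(-8\right) 0 = 0$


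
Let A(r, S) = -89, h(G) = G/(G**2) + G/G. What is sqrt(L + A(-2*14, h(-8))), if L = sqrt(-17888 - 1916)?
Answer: sqrt(-89 + 2*I*sqrt(4951)) ≈ 6.2253 + 11.303*I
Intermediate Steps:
h(G) = 1 + 1/G (h(G) = G/G**2 + 1 = 1/G + 1 = 1 + 1/G)
L = 2*I*sqrt(4951) (L = sqrt(-19804) = 2*I*sqrt(4951) ≈ 140.73*I)
sqrt(L + A(-2*14, h(-8))) = sqrt(2*I*sqrt(4951) - 89) = sqrt(-89 + 2*I*sqrt(4951))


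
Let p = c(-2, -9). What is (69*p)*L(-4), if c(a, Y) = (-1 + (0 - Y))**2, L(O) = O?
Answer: -17664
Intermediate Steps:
c(a, Y) = (-1 - Y)**2
p = 64 (p = (1 - 9)**2 = (-8)**2 = 64)
(69*p)*L(-4) = (69*64)*(-4) = 4416*(-4) = -17664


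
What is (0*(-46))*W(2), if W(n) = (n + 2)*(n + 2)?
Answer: 0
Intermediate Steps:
W(n) = (2 + n)**2 (W(n) = (2 + n)*(2 + n) = (2 + n)**2)
(0*(-46))*W(2) = (0*(-46))*(2 + 2)**2 = 0*4**2 = 0*16 = 0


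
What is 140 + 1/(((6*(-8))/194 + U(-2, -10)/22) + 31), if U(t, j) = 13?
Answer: 9366314/66887 ≈ 140.03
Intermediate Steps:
140 + 1/(((6*(-8))/194 + U(-2, -10)/22) + 31) = 140 + 1/(((6*(-8))/194 + 13/22) + 31) = 140 + 1/((-48*1/194 + 13*(1/22)) + 31) = 140 + 1/((-24/97 + 13/22) + 31) = 140 + 1/(733/2134 + 31) = 140 + 1/(66887/2134) = 140 + 2134/66887 = 9366314/66887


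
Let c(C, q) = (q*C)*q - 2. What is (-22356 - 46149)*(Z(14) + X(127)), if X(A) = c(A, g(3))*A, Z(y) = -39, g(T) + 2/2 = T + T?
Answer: -27602856660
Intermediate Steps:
g(T) = -1 + 2*T (g(T) = -1 + (T + T) = -1 + 2*T)
c(C, q) = -2 + C*q² (c(C, q) = (C*q)*q - 2 = C*q² - 2 = -2 + C*q²)
X(A) = A*(-2 + 25*A) (X(A) = (-2 + A*(-1 + 2*3)²)*A = (-2 + A*(-1 + 6)²)*A = (-2 + A*5²)*A = (-2 + A*25)*A = (-2 + 25*A)*A = A*(-2 + 25*A))
(-22356 - 46149)*(Z(14) + X(127)) = (-22356 - 46149)*(-39 + 127*(-2 + 25*127)) = -68505*(-39 + 127*(-2 + 3175)) = -68505*(-39 + 127*3173) = -68505*(-39 + 402971) = -68505*402932 = -27602856660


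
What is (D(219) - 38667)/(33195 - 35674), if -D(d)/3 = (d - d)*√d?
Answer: 38667/2479 ≈ 15.598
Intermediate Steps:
D(d) = 0 (D(d) = -3*(d - d)*√d = -0*√d = -3*0 = 0)
(D(219) - 38667)/(33195 - 35674) = (0 - 38667)/(33195 - 35674) = -38667/(-2479) = -38667*(-1/2479) = 38667/2479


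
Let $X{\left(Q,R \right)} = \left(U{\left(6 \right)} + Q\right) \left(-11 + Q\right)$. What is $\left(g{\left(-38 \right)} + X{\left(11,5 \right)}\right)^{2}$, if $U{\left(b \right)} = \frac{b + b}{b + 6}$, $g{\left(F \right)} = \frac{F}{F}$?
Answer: $1$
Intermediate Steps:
$g{\left(F \right)} = 1$
$U{\left(b \right)} = \frac{2 b}{6 + b}$
$X{\left(Q,R \right)} = \left(1 + Q\right) \left(-11 + Q\right)$ ($X{\left(Q,R \right)} = \left(2 \cdot 6 \frac{1}{6 + 6} + Q\right) \left(-11 + Q\right) = \left(2 \cdot 6 \cdot \frac{1}{12} + Q\right) \left(-11 + Q\right) = \left(1 + Q\right) \left(-11 + Q\right)$)
$\left(g{\left(-38 \right)} + X{\left(11,5 \right)}\right)^{2} = \left(1 - \left(121 - 121\right)\right)^{2} = \left(1 - 0\right)^{2} = \left(1 + 0\right)^{2} = 1^{2} = 1$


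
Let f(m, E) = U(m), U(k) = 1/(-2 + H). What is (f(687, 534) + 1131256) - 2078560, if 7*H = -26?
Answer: -37892167/40 ≈ -9.4730e+5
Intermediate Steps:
H = -26/7 (H = (⅐)*(-26) = -26/7 ≈ -3.7143)
U(k) = -7/40 (U(k) = 1/(-2 - 26/7) = 1/(-40/7) = -7/40)
f(m, E) = -7/40
(f(687, 534) + 1131256) - 2078560 = (-7/40 + 1131256) - 2078560 = 45250233/40 - 2078560 = -37892167/40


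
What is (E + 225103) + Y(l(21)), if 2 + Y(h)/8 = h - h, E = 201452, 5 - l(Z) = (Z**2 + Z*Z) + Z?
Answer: 426539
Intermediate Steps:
l(Z) = 5 - Z - 2*Z**2 (l(Z) = 5 - ((Z**2 + Z*Z) + Z) = 5 - ((Z**2 + Z**2) + Z) = 5 - (2*Z**2 + Z) = 5 - (Z + 2*Z**2) = 5 + (-Z - 2*Z**2) = 5 - Z - 2*Z**2)
Y(h) = -16 (Y(h) = -16 + 8*(h - h) = -16 + 8*0 = -16 + 0 = -16)
(E + 225103) + Y(l(21)) = (201452 + 225103) - 16 = 426555 - 16 = 426539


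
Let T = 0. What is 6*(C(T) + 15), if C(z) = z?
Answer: 90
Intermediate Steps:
6*(C(T) + 15) = 6*(0 + 15) = 6*15 = 90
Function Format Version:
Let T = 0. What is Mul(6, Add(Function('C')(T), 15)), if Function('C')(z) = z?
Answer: 90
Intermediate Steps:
Mul(6, Add(Function('C')(T), 15)) = Mul(6, Add(0, 15)) = Mul(6, 15) = 90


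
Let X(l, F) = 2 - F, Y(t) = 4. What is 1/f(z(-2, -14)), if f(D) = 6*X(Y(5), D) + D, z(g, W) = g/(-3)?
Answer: 3/26 ≈ 0.11538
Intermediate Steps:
z(g, W) = -g/3 (z(g, W) = g*(-1/3) = -g/3)
f(D) = 12 - 5*D (f(D) = 6*(2 - D) + D = (12 - 6*D) + D = 12 - 5*D)
1/f(z(-2, -14)) = 1/(12 - (-5)*(-2)/3) = 1/(12 - 5*2/3) = 1/(12 - 10/3) = 1/(26/3) = 3/26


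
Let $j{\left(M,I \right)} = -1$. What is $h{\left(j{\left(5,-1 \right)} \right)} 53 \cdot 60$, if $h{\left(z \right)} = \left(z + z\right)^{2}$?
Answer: $12720$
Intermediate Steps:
$h{\left(z \right)} = 4 z^{2}$ ($h{\left(z \right)} = \left(2 z\right)^{2} = 4 z^{2}$)
$h{\left(j{\left(5,-1 \right)} \right)} 53 \cdot 60 = 4 \left(-1\right)^{2} \cdot 53 \cdot 60 = 4 \cdot 1 \cdot 53 \cdot 60 = 4 \cdot 53 \cdot 60 = 212 \cdot 60 = 12720$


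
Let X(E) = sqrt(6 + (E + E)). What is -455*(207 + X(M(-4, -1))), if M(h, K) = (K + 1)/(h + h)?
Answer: -94185 - 455*sqrt(6) ≈ -95300.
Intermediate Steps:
M(h, K) = (1 + K)/(2*h) (M(h, K) = (1 + K)/((2*h)) = (1 + K)*(1/(2*h)) = (1 + K)/(2*h))
X(E) = sqrt(6 + 2*E)
-455*(207 + X(M(-4, -1))) = -455*(207 + sqrt(6 + 2*((1/2)*(1 - 1)/(-4)))) = -455*(207 + sqrt(6 + 2*((1/2)*(-1/4)*0))) = -455*(207 + sqrt(6 + 2*0)) = -455*(207 + sqrt(6 + 0)) = -455*(207 + sqrt(6)) = -94185 - 455*sqrt(6)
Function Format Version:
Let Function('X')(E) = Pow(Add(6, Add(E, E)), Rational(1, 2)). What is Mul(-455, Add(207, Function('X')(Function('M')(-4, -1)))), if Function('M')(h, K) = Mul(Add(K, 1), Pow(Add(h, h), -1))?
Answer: Add(-94185, Mul(-455, Pow(6, Rational(1, 2)))) ≈ -95300.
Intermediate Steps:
Function('M')(h, K) = Mul(Rational(1, 2), Pow(h, -1), Add(1, K)) (Function('M')(h, K) = Mul(Add(1, K), Pow(Mul(2, h), -1)) = Mul(Add(1, K), Mul(Rational(1, 2), Pow(h, -1))) = Mul(Rational(1, 2), Pow(h, -1), Add(1, K)))
Function('X')(E) = Pow(Add(6, Mul(2, E)), Rational(1, 2))
Mul(-455, Add(207, Function('X')(Function('M')(-4, -1)))) = Mul(-455, Add(207, Pow(Add(6, Mul(2, Mul(Rational(1, 2), Pow(-4, -1), Add(1, -1)))), Rational(1, 2)))) = Mul(-455, Add(207, Pow(Add(6, Mul(2, Mul(Rational(1, 2), Rational(-1, 4), 0))), Rational(1, 2)))) = Mul(-455, Add(207, Pow(Add(6, Mul(2, 0)), Rational(1, 2)))) = Mul(-455, Add(207, Pow(Add(6, 0), Rational(1, 2)))) = Mul(-455, Add(207, Pow(6, Rational(1, 2)))) = Add(-94185, Mul(-455, Pow(6, Rational(1, 2))))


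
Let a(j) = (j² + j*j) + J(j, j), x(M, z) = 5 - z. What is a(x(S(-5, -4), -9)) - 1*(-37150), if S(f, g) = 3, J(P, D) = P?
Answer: 37556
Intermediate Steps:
a(j) = j + 2*j² (a(j) = (j² + j*j) + j = (j² + j²) + j = 2*j² + j = j + 2*j²)
a(x(S(-5, -4), -9)) - 1*(-37150) = (5 - 1*(-9))*(1 + 2*(5 - 1*(-9))) - 1*(-37150) = (5 + 9)*(1 + 2*(5 + 9)) + 37150 = 14*(1 + 2*14) + 37150 = 14*(1 + 28) + 37150 = 14*29 + 37150 = 406 + 37150 = 37556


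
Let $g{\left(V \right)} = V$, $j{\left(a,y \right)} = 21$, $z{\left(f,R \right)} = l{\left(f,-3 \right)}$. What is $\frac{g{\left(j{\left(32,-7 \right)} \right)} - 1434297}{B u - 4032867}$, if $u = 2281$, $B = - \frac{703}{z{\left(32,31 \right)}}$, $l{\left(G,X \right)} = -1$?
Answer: $\frac{358569}{607331} \approx 0.5904$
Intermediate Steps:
$z{\left(f,R \right)} = -1$
$B = 703$ ($B = - \frac{703}{-1} = \left(-703\right) \left(-1\right) = 703$)
$\frac{g{\left(j{\left(32,-7 \right)} \right)} - 1434297}{B u - 4032867} = \frac{21 - 1434297}{703 \cdot 2281 - 4032867} = - \frac{1434276}{1603543 - 4032867} = - \frac{1434276}{-2429324} = \left(-1434276\right) \left(- \frac{1}{2429324}\right) = \frac{358569}{607331}$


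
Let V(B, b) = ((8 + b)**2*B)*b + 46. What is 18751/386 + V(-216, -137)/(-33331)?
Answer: -189457050367/12865766 ≈ -14726.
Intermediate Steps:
V(B, b) = 46 + B*b*(8 + b)**2 (V(B, b) = (B*(8 + b)**2)*b + 46 = B*b*(8 + b)**2 + 46 = 46 + B*b*(8 + b)**2)
18751/386 + V(-216, -137)/(-33331) = 18751/386 + (46 - 216*(-137)*(8 - 137)**2)/(-33331) = 18751*(1/386) + (46 - 216*(-137)*(-129)**2)*(-1/33331) = 18751/386 + (46 - 216*(-137)*16641)*(-1/33331) = 18751/386 + (46 + 492440472)*(-1/33331) = 18751/386 + 492440518*(-1/33331) = 18751/386 - 492440518/33331 = -189457050367/12865766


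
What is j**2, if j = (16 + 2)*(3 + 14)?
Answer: 93636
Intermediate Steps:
j = 306 (j = 18*17 = 306)
j**2 = 306**2 = 93636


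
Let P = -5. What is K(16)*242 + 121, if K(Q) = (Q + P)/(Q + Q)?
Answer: 3267/16 ≈ 204.19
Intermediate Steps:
K(Q) = (-5 + Q)/(2*Q) (K(Q) = (Q - 5)/(Q + Q) = (-5 + Q)/((2*Q)) = (-5 + Q)*(1/(2*Q)) = (-5 + Q)/(2*Q))
K(16)*242 + 121 = ((½)*(-5 + 16)/16)*242 + 121 = ((½)*(1/16)*11)*242 + 121 = (11/32)*242 + 121 = 1331/16 + 121 = 3267/16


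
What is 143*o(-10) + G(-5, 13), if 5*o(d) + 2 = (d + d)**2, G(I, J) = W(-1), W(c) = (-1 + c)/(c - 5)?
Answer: 170747/15 ≈ 11383.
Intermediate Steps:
W(c) = (-1 + c)/(-5 + c)
G(I, J) = 1/3 (G(I, J) = (-1 - 1)/(-5 - 1) = -2/(-6) = -1/6*(-2) = 1/3)
o(d) = -2/5 + 4*d**2/5 (o(d) = -2/5 + (d + d)**2/5 = -2/5 + (2*d)**2/5 = -2/5 + (4*d**2)/5 = -2/5 + 4*d**2/5)
143*o(-10) + G(-5, 13) = 143*(-2/5 + (4/5)*(-10)**2) + 1/3 = 143*(-2/5 + (4/5)*100) + 1/3 = 143*(-2/5 + 80) + 1/3 = 143*(398/5) + 1/3 = 56914/5 + 1/3 = 170747/15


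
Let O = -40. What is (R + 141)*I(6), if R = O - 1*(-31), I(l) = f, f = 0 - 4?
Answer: -528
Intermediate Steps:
f = -4
I(l) = -4
R = -9 (R = -40 - 1*(-31) = -40 + 31 = -9)
(R + 141)*I(6) = (-9 + 141)*(-4) = 132*(-4) = -528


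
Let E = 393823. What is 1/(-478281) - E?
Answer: -188358058264/478281 ≈ -3.9382e+5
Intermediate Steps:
1/(-478281) - E = 1/(-478281) - 1*393823 = -1/478281 - 393823 = -188358058264/478281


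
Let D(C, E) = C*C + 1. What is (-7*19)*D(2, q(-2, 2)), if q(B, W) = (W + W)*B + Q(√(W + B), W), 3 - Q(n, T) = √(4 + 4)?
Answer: -665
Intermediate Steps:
Q(n, T) = 3 - 2*√2 (Q(n, T) = 3 - √(4 + 4) = 3 - √8 = 3 - 2*√2)
q(B, W) = 3 - 2*√2 + 2*B*W (q(B, W) = (W + W)*B + (3 - 2*√2) = (2*W)*B + (3 - 2*√2) = 2*B*W + (3 - 2*√2) = 3 - 2*√2 + 2*B*W)
D(C, E) = 1 + C² (D(C, E) = C² + 1 = 1 + C²)
(-7*19)*D(2, q(-2, 2)) = (-7*19)*(1 + 2²) = -133*(1 + 4) = -133*5 = -665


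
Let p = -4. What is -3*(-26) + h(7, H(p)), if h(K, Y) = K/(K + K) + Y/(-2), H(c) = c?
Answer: 161/2 ≈ 80.500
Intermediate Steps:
h(K, Y) = ½ - Y/2 (h(K, Y) = K/((2*K)) + Y*(-½) = K*(1/(2*K)) - Y/2 = ½ - Y/2)
-3*(-26) + h(7, H(p)) = -3*(-26) + (½ - ½*(-4)) = 78 + (½ + 2) = 78 + 5/2 = 161/2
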